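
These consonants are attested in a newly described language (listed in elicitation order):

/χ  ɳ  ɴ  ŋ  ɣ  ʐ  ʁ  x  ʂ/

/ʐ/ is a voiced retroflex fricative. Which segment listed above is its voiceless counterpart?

The voiceless counterpart is a voiceless retroflex fricative — in this inventory, /ʂ/.

/ʂ/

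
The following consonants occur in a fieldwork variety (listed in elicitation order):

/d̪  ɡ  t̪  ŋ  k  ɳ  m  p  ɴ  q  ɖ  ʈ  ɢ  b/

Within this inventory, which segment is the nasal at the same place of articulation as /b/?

/m/

/b/ is a voiced bilabial stop.
The nasal at the same place is a bilabial nasal — in this inventory, /m/.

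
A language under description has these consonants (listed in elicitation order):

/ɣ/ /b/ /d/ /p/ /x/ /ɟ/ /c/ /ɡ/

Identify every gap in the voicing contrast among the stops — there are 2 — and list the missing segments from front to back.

/t/, /k/

bilabial: voiceless /p/, voiced /b/.
alveolar: voiceless —, voiced /d/.
palatal: voiceless /c/, voiced /ɟ/.
velar: voiceless —, voiced /ɡ/.
Gaps, from front to back: alveolar lacks voiceless (/t/); velar lacks voiceless (/k/).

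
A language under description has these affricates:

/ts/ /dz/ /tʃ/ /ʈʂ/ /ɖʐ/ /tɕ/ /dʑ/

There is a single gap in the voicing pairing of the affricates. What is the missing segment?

/dʒ/

Voiceless: /ts/ (alveolar), /tʃ/ (postalveolar), /ʈʂ/ (retroflex), /tɕ/ (alveolo-palatal).
Voiced: /dz/ (alveolar), /ɖʐ/ (retroflex), /dʑ/ (alveolo-palatal).
The postalveolar row has no voiced member, so the gap is the voiced postalveolar affricate /dʒ/.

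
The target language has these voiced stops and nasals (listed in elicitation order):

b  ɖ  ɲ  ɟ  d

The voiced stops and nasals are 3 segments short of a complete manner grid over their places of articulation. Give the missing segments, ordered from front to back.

bilabial: oral stop /b/, nasal —.
alveolar: oral stop /d/, nasal —.
retroflex: oral stop /ɖ/, nasal —.
palatal: oral stop /ɟ/, nasal /ɲ/.
Gaps, from front to back: bilabial lacks nasal (/m/); alveolar lacks nasal (/n/); retroflex lacks nasal (/ɳ/).

/m/, /n/, /ɳ/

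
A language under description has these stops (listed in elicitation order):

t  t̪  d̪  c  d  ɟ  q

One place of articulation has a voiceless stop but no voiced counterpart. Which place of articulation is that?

dental: voiceless /t̪/, voiced /d̪/.
alveolar: voiceless /t/, voiced /d/.
palatal: voiceless /c/, voiced /ɟ/.
uvular: voiceless /q/, voiced —.
Every place of articulation has a voiced member except uvular, where /ɢ/ would be expected.

uvular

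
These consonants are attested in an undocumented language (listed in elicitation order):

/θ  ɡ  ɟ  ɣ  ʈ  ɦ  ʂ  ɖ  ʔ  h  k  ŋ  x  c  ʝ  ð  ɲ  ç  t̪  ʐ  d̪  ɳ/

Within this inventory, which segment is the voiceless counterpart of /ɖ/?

/ɖ/ is a voiced retroflex stop.
The voiceless counterpart is a voiceless retroflex stop — in this inventory, /ʈ/.

/ʈ/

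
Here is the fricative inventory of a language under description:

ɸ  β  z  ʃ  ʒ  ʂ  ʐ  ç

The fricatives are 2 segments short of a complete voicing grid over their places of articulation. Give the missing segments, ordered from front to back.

place of articulation  voiceless  voiced  
bilabial          ɸ         β       
alveolar          —         z       
postalveolar      ʃ         ʒ       
retroflex         ʂ         ʐ       
palatal           ç         —       
Gaps, from front to back: alveolar lacks voiceless (/s/); palatal lacks voiced (/ʝ/).

/s/, /ʝ/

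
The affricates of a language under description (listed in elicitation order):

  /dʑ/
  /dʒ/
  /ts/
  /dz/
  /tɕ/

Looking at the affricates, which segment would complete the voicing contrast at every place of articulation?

alveolar: voiceless /ts/, voiced /dz/.
postalveolar: voiceless —, voiced /dʒ/.
alveolo-palatal: voiceless /tɕ/, voiced /dʑ/.
The postalveolar row has no voiceless member, so the gap is the voiceless postalveolar affricate /tʃ/.

/tʃ/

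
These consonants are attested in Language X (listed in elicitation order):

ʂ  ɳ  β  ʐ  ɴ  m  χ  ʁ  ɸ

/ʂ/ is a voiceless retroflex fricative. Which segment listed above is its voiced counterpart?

The voiced counterpart is a voiced retroflex fricative — in this inventory, /ʐ/.

/ʐ/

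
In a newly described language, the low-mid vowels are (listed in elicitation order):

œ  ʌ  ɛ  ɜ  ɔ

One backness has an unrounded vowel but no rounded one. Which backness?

Unrounded: /ɛ/ (front), /ɜ/ (central), /ʌ/ (back).
Rounded: /œ/ (front), /ɔ/ (back).
Every backness has a rounded member except central, where /ɞ/ would be expected.

central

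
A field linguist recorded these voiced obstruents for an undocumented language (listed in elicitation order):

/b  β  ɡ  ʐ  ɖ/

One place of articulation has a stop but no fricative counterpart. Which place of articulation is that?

place of articulation  stop      fricative
bilabial          b         β       
retroflex         ɖ         ʐ       
velar             ɡ         —       
Every place of articulation has a fricative member except velar, where /ɣ/ would be expected.

velar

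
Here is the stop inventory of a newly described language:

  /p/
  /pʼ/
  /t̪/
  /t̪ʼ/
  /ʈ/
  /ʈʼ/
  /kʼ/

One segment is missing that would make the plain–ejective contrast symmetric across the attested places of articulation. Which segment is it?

bilabial: plain /p/, ejective /pʼ/.
dental: plain /t̪/, ejective /t̪ʼ/.
retroflex: plain /ʈ/, ejective /ʈʼ/.
velar: plain —, ejective /kʼ/.
The velar row has no plain member, so the gap is the plain velar stop /k/.

/k/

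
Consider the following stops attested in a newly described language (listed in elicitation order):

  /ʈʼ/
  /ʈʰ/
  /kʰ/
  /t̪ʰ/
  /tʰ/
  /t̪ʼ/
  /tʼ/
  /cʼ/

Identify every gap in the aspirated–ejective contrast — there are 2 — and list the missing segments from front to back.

/cʰ/, /kʼ/

Aspirated: /t̪ʰ/ (dental), /tʰ/ (alveolar), /ʈʰ/ (retroflex), /kʰ/ (velar).
Ejective: /t̪ʼ/ (dental), /tʼ/ (alveolar), /ʈʼ/ (retroflex), /cʼ/ (palatal).
Gaps, from front to back: palatal lacks aspirated (/cʰ/); velar lacks ejective (/kʼ/).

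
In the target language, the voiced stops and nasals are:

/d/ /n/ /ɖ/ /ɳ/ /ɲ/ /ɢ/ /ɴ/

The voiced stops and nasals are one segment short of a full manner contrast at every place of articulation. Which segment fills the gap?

/ɟ/

alveolar: oral stop /d/, nasal /n/.
retroflex: oral stop /ɖ/, nasal /ɳ/.
palatal: oral stop —, nasal /ɲ/.
uvular: oral stop /ɢ/, nasal /ɴ/.
The palatal row has no oral stop member, so the gap is the palatal oral stop /ɟ/.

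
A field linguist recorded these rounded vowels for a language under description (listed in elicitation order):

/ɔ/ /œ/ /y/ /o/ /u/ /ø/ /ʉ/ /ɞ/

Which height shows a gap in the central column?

Front: /y/ (high), /ø/ (high-mid), /œ/ (low-mid).
Central: /ʉ/ (high), /ɞ/ (low-mid).
Back: /u/ (high), /o/ (high-mid), /ɔ/ (low-mid).
Every height has a central member except high-mid, where /ɵ/ would be expected.

high-mid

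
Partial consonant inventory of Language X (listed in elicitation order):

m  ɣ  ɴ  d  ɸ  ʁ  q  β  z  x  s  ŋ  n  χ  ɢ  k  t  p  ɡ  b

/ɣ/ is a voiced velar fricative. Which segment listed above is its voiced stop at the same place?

/ɡ/

The voiced stop at the same place is a voiced velar stop — in this inventory, /ɡ/.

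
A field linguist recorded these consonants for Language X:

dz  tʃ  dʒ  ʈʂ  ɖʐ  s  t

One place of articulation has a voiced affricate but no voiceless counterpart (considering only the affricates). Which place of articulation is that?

alveolar: voiceless —, voiced /dz/.
postalveolar: voiceless /tʃ/, voiced /dʒ/.
retroflex: voiceless /ʈʂ/, voiced /ɖʐ/.
Every place of articulation has a voiceless member except alveolar, where /ts/ would be expected.

alveolar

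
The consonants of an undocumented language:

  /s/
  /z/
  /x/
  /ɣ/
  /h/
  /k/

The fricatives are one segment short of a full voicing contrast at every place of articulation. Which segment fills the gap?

Voiceless: /s/ (alveolar), /x/ (velar), /h/ (glottal).
Voiced: /z/ (alveolar), /ɣ/ (velar).
The glottal row has no voiced member, so the gap is the voiced glottal fricative /ɦ/.

/ɦ/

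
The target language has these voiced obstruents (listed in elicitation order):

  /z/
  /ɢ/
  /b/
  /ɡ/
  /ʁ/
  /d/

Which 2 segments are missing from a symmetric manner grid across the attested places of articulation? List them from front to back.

place of articulation  stop      fricative
bilabial          b         —       
alveolar          d         z       
velar             ɡ         —       
uvular            ɢ         ʁ       
Gaps, from front to back: bilabial lacks fricative (/β/); velar lacks fricative (/ɣ/).

/β/, /ɣ/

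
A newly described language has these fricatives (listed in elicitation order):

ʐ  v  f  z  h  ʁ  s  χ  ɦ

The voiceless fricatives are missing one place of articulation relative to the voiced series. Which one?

retroflex

place of articulation  voiceless  voiced  
labiodental       f         v       
alveolar          s         z       
retroflex         —         ʐ       
uvular            χ         ʁ       
glottal           h         ɦ       
Every place of articulation has a voiceless member except retroflex, where /ʂ/ would be expected.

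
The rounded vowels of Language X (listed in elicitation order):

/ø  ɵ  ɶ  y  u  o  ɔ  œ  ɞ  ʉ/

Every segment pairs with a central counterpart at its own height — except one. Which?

/ɶ/

High: /y/ ~ /ʉ/ ~ /u/
High-mid: /ø/ ~ /ɵ/ ~ /o/
Low-mid: /œ/ ~ /ɞ/ ~ /ɔ/
Low: only /ɶ/ (front); no central partner.
So /ɶ/ is the unpaired segment.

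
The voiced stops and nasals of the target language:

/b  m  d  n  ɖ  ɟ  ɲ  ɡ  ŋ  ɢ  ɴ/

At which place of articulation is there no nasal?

bilabial: oral stop /b/, nasal /m/.
alveolar: oral stop /d/, nasal /n/.
retroflex: oral stop /ɖ/, nasal —.
palatal: oral stop /ɟ/, nasal /ɲ/.
velar: oral stop /ɡ/, nasal /ŋ/.
uvular: oral stop /ɢ/, nasal /ɴ/.
Every place of articulation has a nasal member except retroflex, where /ɳ/ would be expected.

retroflex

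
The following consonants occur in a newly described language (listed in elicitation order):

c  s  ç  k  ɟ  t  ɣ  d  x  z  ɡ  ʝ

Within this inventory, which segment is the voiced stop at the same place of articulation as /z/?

/d/

/z/ is a voiced alveolar fricative.
The voiced stop at the same place is a voiced alveolar stop — in this inventory, /d/.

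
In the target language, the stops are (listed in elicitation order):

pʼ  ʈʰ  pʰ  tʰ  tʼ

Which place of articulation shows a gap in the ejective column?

retroflex

Aspirated: /pʰ/ (bilabial), /tʰ/ (alveolar), /ʈʰ/ (retroflex).
Ejective: /pʼ/ (bilabial), /tʼ/ (alveolar).
Every place of articulation has an ejective member except retroflex, where /ʈʼ/ would be expected.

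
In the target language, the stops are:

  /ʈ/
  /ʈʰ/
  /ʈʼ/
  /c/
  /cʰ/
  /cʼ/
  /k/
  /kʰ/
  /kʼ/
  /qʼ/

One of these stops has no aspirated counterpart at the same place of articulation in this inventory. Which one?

/qʼ/

Retroflex: /ʈ/ ~ /ʈʰ/ ~ /ʈʼ/
Palatal: /c/ ~ /cʰ/ ~ /cʼ/
Velar: /k/ ~ /kʰ/ ~ /kʼ/
Uvular: only /qʼ/ (ejective); no aspirated partner.
So /qʼ/ is the unpaired segment.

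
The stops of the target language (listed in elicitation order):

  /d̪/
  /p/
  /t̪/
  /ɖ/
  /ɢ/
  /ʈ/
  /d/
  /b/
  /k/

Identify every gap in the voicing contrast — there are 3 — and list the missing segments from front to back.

/t/, /ɡ/, /q/

bilabial: voiceless /p/, voiced /b/.
dental: voiceless /t̪/, voiced /d̪/.
alveolar: voiceless —, voiced /d/.
retroflex: voiceless /ʈ/, voiced /ɖ/.
velar: voiceless /k/, voiced —.
uvular: voiceless —, voiced /ɢ/.
Gaps, from front to back: alveolar lacks voiceless (/t/); velar lacks voiced (/ɡ/); uvular lacks voiceless (/q/).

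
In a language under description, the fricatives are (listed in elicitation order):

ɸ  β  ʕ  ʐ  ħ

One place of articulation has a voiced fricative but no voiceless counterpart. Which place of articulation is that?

bilabial: voiceless /ɸ/, voiced /β/.
retroflex: voiceless —, voiced /ʐ/.
pharyngeal: voiceless /ħ/, voiced /ʕ/.
Every place of articulation has a voiceless member except retroflex, where /ʂ/ would be expected.

retroflex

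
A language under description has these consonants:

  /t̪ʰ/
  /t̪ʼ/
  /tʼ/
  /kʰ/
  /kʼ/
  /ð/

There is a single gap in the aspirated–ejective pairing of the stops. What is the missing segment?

dental: aspirated /t̪ʰ/, ejective /t̪ʼ/.
alveolar: aspirated —, ejective /tʼ/.
velar: aspirated /kʰ/, ejective /kʼ/.
The alveolar row has no aspirated member, so the gap is the aspirated alveolar stop /tʰ/.

/tʰ/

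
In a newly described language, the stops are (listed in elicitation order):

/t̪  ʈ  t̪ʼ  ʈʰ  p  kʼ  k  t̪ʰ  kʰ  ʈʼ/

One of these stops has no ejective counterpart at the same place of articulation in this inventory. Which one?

Dental: /t̪/ ~ /t̪ʰ/ ~ /t̪ʼ/
Retroflex: /ʈ/ ~ /ʈʰ/ ~ /ʈʼ/
Velar: /k/ ~ /kʰ/ ~ /kʼ/
Bilabial: only /p/ (plain); no ejective partner.
So /p/ is the unpaired segment.

/p/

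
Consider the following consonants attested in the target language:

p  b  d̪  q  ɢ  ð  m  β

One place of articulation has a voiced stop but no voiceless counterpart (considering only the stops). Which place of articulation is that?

dental

bilabial: voiceless /p/, voiced /b/.
dental: voiceless —, voiced /d̪/.
uvular: voiceless /q/, voiced /ɢ/.
Every place of articulation has a voiceless member except dental, where /t̪/ would be expected.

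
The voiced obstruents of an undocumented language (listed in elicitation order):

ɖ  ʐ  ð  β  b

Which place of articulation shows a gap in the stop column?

dental

place of articulation  stop      fricative
bilabial          b         β       
dental            —         ð       
retroflex         ɖ         ʐ       
Every place of articulation has a stop member except dental, where /d̪/ would be expected.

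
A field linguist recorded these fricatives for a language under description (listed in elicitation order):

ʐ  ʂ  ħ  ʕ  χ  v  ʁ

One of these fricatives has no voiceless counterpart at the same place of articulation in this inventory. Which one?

Retroflex: /ʂ/ ~ /ʐ/
Uvular: /χ/ ~ /ʁ/
Pharyngeal: /ħ/ ~ /ʕ/
Labiodental: only /v/ (voiced); no voiceless partner.
So /v/ is the unpaired segment.

/v/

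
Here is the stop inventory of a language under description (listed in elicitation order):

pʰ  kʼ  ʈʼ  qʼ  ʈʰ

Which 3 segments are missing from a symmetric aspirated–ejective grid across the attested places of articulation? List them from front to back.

bilabial: aspirated /pʰ/, ejective —.
retroflex: aspirated /ʈʰ/, ejective /ʈʼ/.
velar: aspirated —, ejective /kʼ/.
uvular: aspirated —, ejective /qʼ/.
Gaps, from front to back: bilabial lacks ejective (/pʼ/); velar lacks aspirated (/kʰ/); uvular lacks aspirated (/qʰ/).

/pʼ/, /kʰ/, /qʰ/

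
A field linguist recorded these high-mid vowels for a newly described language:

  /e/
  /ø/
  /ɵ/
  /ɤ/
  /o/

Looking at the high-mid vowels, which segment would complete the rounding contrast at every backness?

/ɘ/

Unrounded: /e/ (front), /ɤ/ (back).
Rounded: /ø/ (front), /ɵ/ (central), /o/ (back).
The central row has no unrounded member, so the gap is the central unrounded vowel /ɘ/.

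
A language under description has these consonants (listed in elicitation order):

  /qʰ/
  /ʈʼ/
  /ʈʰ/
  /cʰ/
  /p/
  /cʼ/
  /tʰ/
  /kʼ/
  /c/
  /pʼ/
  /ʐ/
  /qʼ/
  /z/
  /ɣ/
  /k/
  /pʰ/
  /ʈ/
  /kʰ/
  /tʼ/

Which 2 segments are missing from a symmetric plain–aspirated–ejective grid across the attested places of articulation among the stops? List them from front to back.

/t/, /q/

Plain: /p/ (bilabial), /ʈ/ (retroflex), /c/ (palatal), /k/ (velar).
Aspirated: /pʰ/ (bilabial), /tʰ/ (alveolar), /ʈʰ/ (retroflex), /cʰ/ (palatal), /kʰ/ (velar), /qʰ/ (uvular).
Ejective: /pʼ/ (bilabial), /tʼ/ (alveolar), /ʈʼ/ (retroflex), /cʼ/ (palatal), /kʼ/ (velar), /qʼ/ (uvular).
Gaps, from front to back: alveolar lacks plain (/t/); uvular lacks plain (/q/).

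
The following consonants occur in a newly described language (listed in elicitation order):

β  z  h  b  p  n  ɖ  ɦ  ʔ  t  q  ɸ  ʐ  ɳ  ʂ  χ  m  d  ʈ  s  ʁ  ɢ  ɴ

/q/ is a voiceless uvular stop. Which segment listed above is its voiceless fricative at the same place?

/χ/

The voiceless fricative at the same place is a voiceless uvular fricative — in this inventory, /χ/.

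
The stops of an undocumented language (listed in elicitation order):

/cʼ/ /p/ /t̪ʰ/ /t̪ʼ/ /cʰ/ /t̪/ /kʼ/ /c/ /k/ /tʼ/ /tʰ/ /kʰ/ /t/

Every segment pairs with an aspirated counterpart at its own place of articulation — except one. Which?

/p/

Dental: /t̪/ ~ /t̪ʰ/ ~ /t̪ʼ/
Alveolar: /t/ ~ /tʰ/ ~ /tʼ/
Palatal: /c/ ~ /cʰ/ ~ /cʼ/
Velar: /k/ ~ /kʰ/ ~ /kʼ/
Bilabial: only /p/ (plain); no aspirated partner.
So /p/ is the unpaired segment.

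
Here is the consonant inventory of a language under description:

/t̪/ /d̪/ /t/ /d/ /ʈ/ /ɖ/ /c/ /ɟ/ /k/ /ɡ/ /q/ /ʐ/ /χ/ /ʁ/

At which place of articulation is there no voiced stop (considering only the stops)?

place of articulation  voiceless  voiced  
dental            t̪        d̪      
alveolar          t         d       
retroflex         ʈ         ɖ       
palatal           c         ɟ       
velar             k         ɡ       
uvular            q         —       
Every place of articulation has a voiced member except uvular, where /ɢ/ would be expected.

uvular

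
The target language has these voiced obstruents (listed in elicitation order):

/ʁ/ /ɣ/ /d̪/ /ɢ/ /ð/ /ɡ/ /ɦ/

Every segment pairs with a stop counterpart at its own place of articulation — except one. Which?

/ɦ/

Dental: /d̪/ ~ /ð/
Velar: /ɡ/ ~ /ɣ/
Uvular: /ɢ/ ~ /ʁ/
Glottal: only /ɦ/ (fricative); no stop partner.
So /ɦ/ is the unpaired segment.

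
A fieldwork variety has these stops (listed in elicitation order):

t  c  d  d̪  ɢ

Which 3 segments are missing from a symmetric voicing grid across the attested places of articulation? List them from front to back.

Voiceless: /t/ (alveolar), /c/ (palatal).
Voiced: /d̪/ (dental), /d/ (alveolar), /ɢ/ (uvular).
Gaps, from front to back: dental lacks voiceless (/t̪/); palatal lacks voiced (/ɟ/); uvular lacks voiceless (/q/).

/t̪/, /ɟ/, /q/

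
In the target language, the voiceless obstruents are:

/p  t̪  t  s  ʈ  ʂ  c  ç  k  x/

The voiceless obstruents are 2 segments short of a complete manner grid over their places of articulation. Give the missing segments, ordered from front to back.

Stop: /p/ (bilabial), /t̪/ (dental), /t/ (alveolar), /ʈ/ (retroflex), /c/ (palatal), /k/ (velar).
Fricative: /s/ (alveolar), /ʂ/ (retroflex), /ç/ (palatal), /x/ (velar).
Gaps, from front to back: bilabial lacks fricative (/ɸ/); dental lacks fricative (/θ/).

/ɸ/, /θ/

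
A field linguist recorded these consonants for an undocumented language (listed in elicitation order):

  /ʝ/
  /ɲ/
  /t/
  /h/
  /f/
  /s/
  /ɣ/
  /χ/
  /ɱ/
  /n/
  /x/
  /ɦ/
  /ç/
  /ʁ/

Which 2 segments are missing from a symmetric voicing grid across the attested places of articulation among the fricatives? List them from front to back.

place of articulation  voiceless  voiced  
labiodental       f         —       
alveolar          s         —       
palatal           ç         ʝ       
velar             x         ɣ       
uvular            χ         ʁ       
glottal           h         ɦ       
Gaps, from front to back: labiodental lacks voiced (/v/); alveolar lacks voiced (/z/).

/v/, /z/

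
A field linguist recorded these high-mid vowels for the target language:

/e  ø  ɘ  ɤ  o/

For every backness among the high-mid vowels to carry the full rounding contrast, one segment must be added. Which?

Unrounded: /e/ (front), /ɘ/ (central), /ɤ/ (back).
Rounded: /ø/ (front), /o/ (back).
The central row has no rounded member, so the gap is the central rounded vowel /ɵ/.

/ɵ/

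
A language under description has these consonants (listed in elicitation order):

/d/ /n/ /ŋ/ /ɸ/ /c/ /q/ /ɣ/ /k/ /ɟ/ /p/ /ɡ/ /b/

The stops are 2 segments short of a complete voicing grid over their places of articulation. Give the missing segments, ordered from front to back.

/t/, /ɢ/

place of articulation  voiceless  voiced  
bilabial          p         b       
alveolar          —         d       
palatal           c         ɟ       
velar             k         ɡ       
uvular            q         —       
Gaps, from front to back: alveolar lacks voiceless (/t/); uvular lacks voiced (/ɢ/).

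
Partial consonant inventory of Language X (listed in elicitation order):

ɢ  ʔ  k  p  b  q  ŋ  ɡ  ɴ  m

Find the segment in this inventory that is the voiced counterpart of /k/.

/k/ is a voiceless velar stop.
The voiced counterpart is a voiced velar stop — in this inventory, /ɡ/.

/ɡ/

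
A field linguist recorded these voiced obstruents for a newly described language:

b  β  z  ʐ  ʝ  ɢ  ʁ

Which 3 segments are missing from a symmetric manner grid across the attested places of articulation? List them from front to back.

bilabial: stop /b/, fricative /β/.
alveolar: stop —, fricative /z/.
retroflex: stop —, fricative /ʐ/.
palatal: stop —, fricative /ʝ/.
uvular: stop /ɢ/, fricative /ʁ/.
Gaps, from front to back: alveolar lacks stop (/d/); retroflex lacks stop (/ɖ/); palatal lacks stop (/ɟ/).

/d/, /ɖ/, /ɟ/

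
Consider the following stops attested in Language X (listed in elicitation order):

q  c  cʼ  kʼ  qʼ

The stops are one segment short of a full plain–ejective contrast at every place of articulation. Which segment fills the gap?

/k/

palatal: plain /c/, ejective /cʼ/.
velar: plain —, ejective /kʼ/.
uvular: plain /q/, ejective /qʼ/.
The velar row has no plain member, so the gap is the plain velar stop /k/.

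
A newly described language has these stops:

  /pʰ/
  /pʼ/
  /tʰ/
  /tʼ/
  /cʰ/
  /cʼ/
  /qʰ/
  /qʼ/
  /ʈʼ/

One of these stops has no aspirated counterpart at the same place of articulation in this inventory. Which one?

/ʈʼ/

Bilabial: /pʰ/ ~ /pʼ/
Alveolar: /tʰ/ ~ /tʼ/
Palatal: /cʰ/ ~ /cʼ/
Uvular: /qʰ/ ~ /qʼ/
Retroflex: only /ʈʼ/ (ejective); no aspirated partner.
So /ʈʼ/ is the unpaired segment.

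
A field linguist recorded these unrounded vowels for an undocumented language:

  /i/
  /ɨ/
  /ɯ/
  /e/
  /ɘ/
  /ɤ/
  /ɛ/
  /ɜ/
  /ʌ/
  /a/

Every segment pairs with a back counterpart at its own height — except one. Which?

/a/

High: /i/ ~ /ɨ/ ~ /ɯ/
High-mid: /e/ ~ /ɘ/ ~ /ɤ/
Low-mid: /ɛ/ ~ /ɜ/ ~ /ʌ/
Low: only /a/ (front); no back partner.
So /a/ is the unpaired segment.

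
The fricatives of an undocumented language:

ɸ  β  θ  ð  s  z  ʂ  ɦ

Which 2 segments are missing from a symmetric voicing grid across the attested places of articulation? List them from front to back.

place of articulation  voiceless  voiced  
bilabial          ɸ         β       
dental            θ         ð       
alveolar          s         z       
retroflex         ʂ         —       
glottal           —         ɦ       
Gaps, from front to back: retroflex lacks voiced (/ʐ/); glottal lacks voiceless (/h/).

/ʐ/, /h/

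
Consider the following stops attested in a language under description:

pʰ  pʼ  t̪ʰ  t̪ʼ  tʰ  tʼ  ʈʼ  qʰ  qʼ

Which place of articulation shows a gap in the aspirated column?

retroflex

place of articulation  aspirated  ejective
bilabial          pʰ        pʼ      
dental            t̪ʰ       t̪ʼ     
alveolar          tʰ        tʼ      
retroflex         —         ʈʼ      
uvular            qʰ        qʼ      
Every place of articulation has an aspirated member except retroflex, where /ʈʰ/ would be expected.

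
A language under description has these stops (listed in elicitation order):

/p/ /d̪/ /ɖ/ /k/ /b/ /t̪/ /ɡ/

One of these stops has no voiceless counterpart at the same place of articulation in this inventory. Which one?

/ɖ/

Bilabial: /p/ ~ /b/
Dental: /t̪/ ~ /d̪/
Velar: /k/ ~ /ɡ/
Retroflex: only /ɖ/ (voiced); no voiceless partner.
So /ɖ/ is the unpaired segment.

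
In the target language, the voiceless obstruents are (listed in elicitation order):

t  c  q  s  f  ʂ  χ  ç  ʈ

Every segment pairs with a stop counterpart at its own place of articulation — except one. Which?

/f/

Alveolar: /t/ ~ /s/
Retroflex: /ʈ/ ~ /ʂ/
Palatal: /c/ ~ /ç/
Uvular: /q/ ~ /χ/
Labiodental: only /f/ (fricative); no stop partner.
So /f/ is the unpaired segment.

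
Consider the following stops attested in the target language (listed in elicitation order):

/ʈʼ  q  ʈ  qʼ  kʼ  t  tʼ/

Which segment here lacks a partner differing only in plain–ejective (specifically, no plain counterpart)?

/kʼ/

Alveolar: /t/ ~ /tʼ/
Retroflex: /ʈ/ ~ /ʈʼ/
Uvular: /q/ ~ /qʼ/
Velar: only /kʼ/ (ejective); no plain partner.
So /kʼ/ is the unpaired segment.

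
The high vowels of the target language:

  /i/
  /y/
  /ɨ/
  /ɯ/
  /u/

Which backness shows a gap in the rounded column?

front: unrounded /i/, rounded /y/.
central: unrounded /ɨ/, rounded —.
back: unrounded /ɯ/, rounded /u/.
Every backness has a rounded member except central, where /ʉ/ would be expected.

central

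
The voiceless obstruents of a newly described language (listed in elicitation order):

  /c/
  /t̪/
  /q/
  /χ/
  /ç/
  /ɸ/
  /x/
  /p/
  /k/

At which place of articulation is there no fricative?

dental

bilabial: stop /p/, fricative /ɸ/.
dental: stop /t̪/, fricative —.
palatal: stop /c/, fricative /ç/.
velar: stop /k/, fricative /x/.
uvular: stop /q/, fricative /χ/.
Every place of articulation has a fricative member except dental, where /θ/ would be expected.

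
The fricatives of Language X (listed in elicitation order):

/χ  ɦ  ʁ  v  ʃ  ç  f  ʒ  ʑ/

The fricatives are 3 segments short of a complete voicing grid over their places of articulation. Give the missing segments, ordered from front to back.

labiodental: voiceless /f/, voiced /v/.
postalveolar: voiceless /ʃ/, voiced /ʒ/.
alveolo-palatal: voiceless —, voiced /ʑ/.
palatal: voiceless /ç/, voiced —.
uvular: voiceless /χ/, voiced /ʁ/.
glottal: voiceless —, voiced /ɦ/.
Gaps, from front to back: alveolo-palatal lacks voiceless (/ɕ/); palatal lacks voiced (/ʝ/); glottal lacks voiceless (/h/).

/ɕ/, /ʝ/, /h/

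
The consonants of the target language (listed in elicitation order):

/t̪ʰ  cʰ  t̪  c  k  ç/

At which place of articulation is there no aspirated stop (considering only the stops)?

Plain: /t̪/ (dental), /c/ (palatal), /k/ (velar).
Aspirated: /t̪ʰ/ (dental), /cʰ/ (palatal).
Every place of articulation has an aspirated member except velar, where /kʰ/ would be expected.

velar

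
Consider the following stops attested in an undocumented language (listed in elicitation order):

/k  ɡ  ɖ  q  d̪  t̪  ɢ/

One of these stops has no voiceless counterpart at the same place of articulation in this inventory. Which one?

/ɖ/

Dental: /t̪/ ~ /d̪/
Velar: /k/ ~ /ɡ/
Uvular: /q/ ~ /ɢ/
Retroflex: only /ɖ/ (voiced); no voiceless partner.
So /ɖ/ is the unpaired segment.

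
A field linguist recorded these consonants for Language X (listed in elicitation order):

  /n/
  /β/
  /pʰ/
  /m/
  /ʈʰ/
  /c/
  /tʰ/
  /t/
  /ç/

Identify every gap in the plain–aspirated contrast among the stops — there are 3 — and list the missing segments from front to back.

/p/, /ʈ/, /cʰ/

bilabial: plain —, aspirated /pʰ/.
alveolar: plain /t/, aspirated /tʰ/.
retroflex: plain —, aspirated /ʈʰ/.
palatal: plain /c/, aspirated —.
Gaps, from front to back: bilabial lacks plain (/p/); retroflex lacks plain (/ʈ/); palatal lacks aspirated (/cʰ/).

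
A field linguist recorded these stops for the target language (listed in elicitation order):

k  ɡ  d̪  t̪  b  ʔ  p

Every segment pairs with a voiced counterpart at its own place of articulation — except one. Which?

Bilabial: /p/ ~ /b/
Dental: /t̪/ ~ /d̪/
Velar: /k/ ~ /ɡ/
Glottal: only /ʔ/ (voiceless); no voiced partner.
So /ʔ/ is the unpaired segment.

/ʔ/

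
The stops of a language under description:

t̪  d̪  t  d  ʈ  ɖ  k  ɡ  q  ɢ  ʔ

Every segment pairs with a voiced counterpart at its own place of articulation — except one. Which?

/ʔ/

Dental: /t̪/ ~ /d̪/
Alveolar: /t/ ~ /d/
Retroflex: /ʈ/ ~ /ɖ/
Velar: /k/ ~ /ɡ/
Uvular: /q/ ~ /ɢ/
Glottal: only /ʔ/ (voiceless); no voiced partner.
So /ʔ/ is the unpaired segment.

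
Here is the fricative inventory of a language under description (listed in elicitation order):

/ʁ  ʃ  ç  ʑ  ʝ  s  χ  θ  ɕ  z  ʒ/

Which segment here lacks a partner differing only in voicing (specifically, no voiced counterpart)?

Alveolar: /s/ ~ /z/
Postalveolar: /ʃ/ ~ /ʒ/
Alveolo-palatal: /ɕ/ ~ /ʑ/
Palatal: /ç/ ~ /ʝ/
Uvular: /χ/ ~ /ʁ/
Dental: only /θ/ (voiceless); no voiced partner.
So /θ/ is the unpaired segment.

/θ/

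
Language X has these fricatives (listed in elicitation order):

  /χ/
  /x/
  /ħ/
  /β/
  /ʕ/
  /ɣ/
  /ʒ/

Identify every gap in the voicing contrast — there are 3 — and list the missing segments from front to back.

/ɸ/, /ʃ/, /ʁ/

place of articulation  voiceless  voiced  
bilabial          —         β       
postalveolar      —         ʒ       
velar             x         ɣ       
uvular            χ         —       
pharyngeal        ħ         ʕ       
Gaps, from front to back: bilabial lacks voiceless (/ɸ/); postalveolar lacks voiceless (/ʃ/); uvular lacks voiced (/ʁ/).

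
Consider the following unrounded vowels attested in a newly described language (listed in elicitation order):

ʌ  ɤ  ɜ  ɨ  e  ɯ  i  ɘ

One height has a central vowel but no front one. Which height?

low-mid

high: front /i/, central /ɨ/, back /ɯ/.
high-mid: front /e/, central /ɘ/, back /ɤ/.
low-mid: front —, central /ɜ/, back /ʌ/.
Every height has a front member except low-mid, where /ɛ/ would be expected.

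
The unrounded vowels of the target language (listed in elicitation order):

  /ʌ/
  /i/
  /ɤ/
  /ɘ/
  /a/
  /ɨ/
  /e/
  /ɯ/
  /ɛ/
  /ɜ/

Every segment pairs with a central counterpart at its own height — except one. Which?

/a/

High: /i/ ~ /ɨ/ ~ /ɯ/
High-mid: /e/ ~ /ɘ/ ~ /ɤ/
Low-mid: /ɛ/ ~ /ɜ/ ~ /ʌ/
Low: only /a/ (front); no central partner.
So /a/ is the unpaired segment.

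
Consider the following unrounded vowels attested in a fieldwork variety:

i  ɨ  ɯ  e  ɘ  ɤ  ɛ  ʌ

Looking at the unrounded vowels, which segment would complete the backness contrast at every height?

height            front     central   back    
high              i         ɨ         ɯ       
high-mid          e         ɘ         ɤ       
low-mid           ɛ         —         ʌ       
The low-mid row has no central member, so the gap is the low-mid central unrounded vowel /ɜ/.

/ɜ/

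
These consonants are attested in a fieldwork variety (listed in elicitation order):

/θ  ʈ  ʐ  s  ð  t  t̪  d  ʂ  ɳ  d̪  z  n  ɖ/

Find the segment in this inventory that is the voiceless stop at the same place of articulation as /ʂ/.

/ʈ/

/ʂ/ is a voiceless retroflex fricative.
The voiceless stop at the same place is a voiceless retroflex stop — in this inventory, /ʈ/.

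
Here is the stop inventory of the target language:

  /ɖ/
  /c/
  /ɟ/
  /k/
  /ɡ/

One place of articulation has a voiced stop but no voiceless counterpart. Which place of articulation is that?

retroflex

place of articulation  voiceless  voiced  
retroflex         —         ɖ       
palatal           c         ɟ       
velar             k         ɡ       
Every place of articulation has a voiceless member except retroflex, where /ʈ/ would be expected.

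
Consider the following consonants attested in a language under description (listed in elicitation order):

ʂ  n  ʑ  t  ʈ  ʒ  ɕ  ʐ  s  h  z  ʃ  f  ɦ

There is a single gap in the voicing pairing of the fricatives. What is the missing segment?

labiodental: voiceless /f/, voiced —.
alveolar: voiceless /s/, voiced /z/.
postalveolar: voiceless /ʃ/, voiced /ʒ/.
retroflex: voiceless /ʂ/, voiced /ʐ/.
alveolo-palatal: voiceless /ɕ/, voiced /ʑ/.
glottal: voiceless /h/, voiced /ɦ/.
The labiodental row has no voiced member, so the gap is the voiced labiodental fricative /v/.

/v/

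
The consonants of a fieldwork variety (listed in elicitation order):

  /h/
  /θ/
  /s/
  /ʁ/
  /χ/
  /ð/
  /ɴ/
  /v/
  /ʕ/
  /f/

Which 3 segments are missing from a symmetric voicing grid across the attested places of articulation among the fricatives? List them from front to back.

Voiceless: /f/ (labiodental), /θ/ (dental), /s/ (alveolar), /χ/ (uvular), /h/ (glottal).
Voiced: /v/ (labiodental), /ð/ (dental), /ʁ/ (uvular), /ʕ/ (pharyngeal).
Gaps, from front to back: alveolar lacks voiced (/z/); pharyngeal lacks voiceless (/ħ/); glottal lacks voiced (/ɦ/).

/z/, /ħ/, /ɦ/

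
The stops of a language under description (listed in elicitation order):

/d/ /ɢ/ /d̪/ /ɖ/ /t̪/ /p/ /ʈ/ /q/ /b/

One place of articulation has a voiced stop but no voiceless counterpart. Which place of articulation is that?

alveolar

place of articulation  voiceless  voiced  
bilabial          p         b       
dental            t̪        d̪      
alveolar          —         d       
retroflex         ʈ         ɖ       
uvular            q         ɢ       
Every place of articulation has a voiceless member except alveolar, where /t/ would be expected.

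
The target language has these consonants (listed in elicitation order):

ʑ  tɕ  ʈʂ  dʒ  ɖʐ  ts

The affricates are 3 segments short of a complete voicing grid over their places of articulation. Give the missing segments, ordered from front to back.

place of articulation  voiceless  voiced  
alveolar          ts        —       
postalveolar      —         dʒ      
retroflex         ʈʂ        ɖʐ      
alveolo-palatal   tɕ        —       
Gaps, from front to back: alveolar lacks voiced (/dz/); postalveolar lacks voiceless (/tʃ/); alveolo-palatal lacks voiced (/dʑ/).

/dz/, /tʃ/, /dʑ/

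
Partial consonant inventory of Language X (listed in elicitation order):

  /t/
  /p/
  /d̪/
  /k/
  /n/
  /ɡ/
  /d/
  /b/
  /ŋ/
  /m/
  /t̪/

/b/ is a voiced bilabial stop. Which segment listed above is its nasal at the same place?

/m/

The nasal at the same place is a bilabial nasal — in this inventory, /m/.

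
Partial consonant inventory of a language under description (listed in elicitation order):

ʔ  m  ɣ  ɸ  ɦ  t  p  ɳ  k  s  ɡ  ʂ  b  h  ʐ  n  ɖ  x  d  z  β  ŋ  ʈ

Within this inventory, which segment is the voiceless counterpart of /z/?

/z/ is a voiced alveolar fricative.
The voiceless counterpart is a voiceless alveolar fricative — in this inventory, /s/.

/s/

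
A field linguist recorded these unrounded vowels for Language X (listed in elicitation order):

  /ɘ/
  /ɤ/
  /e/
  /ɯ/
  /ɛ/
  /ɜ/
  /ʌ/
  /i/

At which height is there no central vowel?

high

high: front /i/, central —, back /ɯ/.
high-mid: front /e/, central /ɘ/, back /ɤ/.
low-mid: front /ɛ/, central /ɜ/, back /ʌ/.
Every height has a central member except high, where /ɨ/ would be expected.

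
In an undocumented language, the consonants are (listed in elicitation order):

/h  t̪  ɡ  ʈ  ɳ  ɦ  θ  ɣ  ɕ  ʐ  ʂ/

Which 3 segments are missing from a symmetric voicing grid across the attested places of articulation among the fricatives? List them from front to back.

Voiceless: /θ/ (dental), /ʂ/ (retroflex), /ɕ/ (alveolo-palatal), /h/ (glottal).
Voiced: /ʐ/ (retroflex), /ɣ/ (velar), /ɦ/ (glottal).
Gaps, from front to back: dental lacks voiced (/ð/); alveolo-palatal lacks voiced (/ʑ/); velar lacks voiceless (/x/).

/ð/, /ʑ/, /x/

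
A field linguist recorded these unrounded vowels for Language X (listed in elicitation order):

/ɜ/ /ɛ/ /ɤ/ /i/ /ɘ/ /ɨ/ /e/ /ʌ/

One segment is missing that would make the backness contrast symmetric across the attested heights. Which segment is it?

/ɯ/

height            front     central   back    
high              i         ɨ         —       
high-mid          e         ɘ         ɤ       
low-mid           ɛ         ɜ         ʌ       
The high row has no back member, so the gap is the high back unrounded vowel /ɯ/.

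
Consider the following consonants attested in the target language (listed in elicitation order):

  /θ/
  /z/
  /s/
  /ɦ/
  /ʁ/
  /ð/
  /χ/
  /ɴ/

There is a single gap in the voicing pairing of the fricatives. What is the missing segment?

/h/

dental: voiceless /θ/, voiced /ð/.
alveolar: voiceless /s/, voiced /z/.
uvular: voiceless /χ/, voiced /ʁ/.
glottal: voiceless —, voiced /ɦ/.
The glottal row has no voiceless member, so the gap is the voiceless glottal fricative /h/.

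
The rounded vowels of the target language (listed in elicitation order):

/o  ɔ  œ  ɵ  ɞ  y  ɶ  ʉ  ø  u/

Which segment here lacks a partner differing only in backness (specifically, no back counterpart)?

/ɶ/

High: /y/ ~ /ʉ/ ~ /u/
High-mid: /ø/ ~ /ɵ/ ~ /o/
Low-mid: /œ/ ~ /ɞ/ ~ /ɔ/
Low: only /ɶ/ (front); no back partner.
So /ɶ/ is the unpaired segment.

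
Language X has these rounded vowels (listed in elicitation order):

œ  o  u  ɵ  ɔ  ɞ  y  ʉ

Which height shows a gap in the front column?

Front: /y/ (high), /œ/ (low-mid).
Central: /ʉ/ (high), /ɵ/ (high-mid), /ɞ/ (low-mid).
Back: /u/ (high), /o/ (high-mid), /ɔ/ (low-mid).
Every height has a front member except high-mid, where /ø/ would be expected.

high-mid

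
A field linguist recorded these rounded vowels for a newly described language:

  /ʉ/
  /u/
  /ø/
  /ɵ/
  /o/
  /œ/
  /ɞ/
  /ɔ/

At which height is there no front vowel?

high

high: front —, central /ʉ/, back /u/.
high-mid: front /ø/, central /ɵ/, back /o/.
low-mid: front /œ/, central /ɞ/, back /ɔ/.
Every height has a front member except high, where /y/ would be expected.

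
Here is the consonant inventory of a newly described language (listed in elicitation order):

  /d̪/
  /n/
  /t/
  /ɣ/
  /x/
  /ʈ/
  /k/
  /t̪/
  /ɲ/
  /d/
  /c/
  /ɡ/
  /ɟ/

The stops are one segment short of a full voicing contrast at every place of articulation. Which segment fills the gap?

/ɖ/

place of articulation  voiceless  voiced  
dental            t̪        d̪      
alveolar          t         d       
retroflex         ʈ         —       
palatal           c         ɟ       
velar             k         ɡ       
The retroflex row has no voiced member, so the gap is the voiced retroflex stop /ɖ/.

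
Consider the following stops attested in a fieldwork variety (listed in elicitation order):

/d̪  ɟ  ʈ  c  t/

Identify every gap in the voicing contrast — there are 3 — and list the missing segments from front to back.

/t̪/, /d/, /ɖ/

place of articulation  voiceless  voiced  
dental            —         d̪      
alveolar          t         —       
retroflex         ʈ         —       
palatal           c         ɟ       
Gaps, from front to back: dental lacks voiceless (/t̪/); alveolar lacks voiced (/d/); retroflex lacks voiced (/ɖ/).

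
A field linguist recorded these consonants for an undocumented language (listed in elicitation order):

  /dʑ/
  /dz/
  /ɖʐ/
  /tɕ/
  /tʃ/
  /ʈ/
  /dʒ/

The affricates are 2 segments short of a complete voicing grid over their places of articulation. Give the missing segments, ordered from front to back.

Voiceless: /tʃ/ (postalveolar), /tɕ/ (alveolo-palatal).
Voiced: /dz/ (alveolar), /dʒ/ (postalveolar), /ɖʐ/ (retroflex), /dʑ/ (alveolo-palatal).
Gaps, from front to back: alveolar lacks voiceless (/ts/); retroflex lacks voiceless (/ʈʂ/).

/ts/, /ʈʂ/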